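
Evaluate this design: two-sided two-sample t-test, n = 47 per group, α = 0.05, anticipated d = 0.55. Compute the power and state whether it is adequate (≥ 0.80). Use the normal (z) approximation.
Power ≈ 0.76; the study is underpowered (power < 0.80)

Power calculation (two-sample t-test, normal approximation):
z_β = d · √(n/2) - z_{α/2}
z_β = 0.55 · √(47/2) - 1.960
z_β = 0.55 · 4.848 - 1.960
z_β = 0.706

Power = Φ(z_β) = Φ(0.706) ≈ 0.760

Effect size d = 0.55 is medium by Cohen's convention (0.2/0.5/0.8).

Threshold: power ≥ 0.80 is conventionally adequate.
Power ≈ 0.76 → the study is underpowered (power < 0.80).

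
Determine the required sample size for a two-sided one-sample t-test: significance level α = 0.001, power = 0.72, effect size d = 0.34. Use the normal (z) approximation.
n = 130

Sample size formula (one-sample t-test, normal approximation):
n = ((z_{α/2} + z_β) / d)²

z_{α/2} = 3.291 (for α = 0.001, two-sided)
z_β = 0.583 (for power = 0.72)
d = 0.34

n = ((3.291 + 0.583) / 0.34)²
n = (11.394)²
n ≈ 129.82
Round up to the next whole number: n = 130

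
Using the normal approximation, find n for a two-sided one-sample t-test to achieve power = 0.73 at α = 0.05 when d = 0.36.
n = 52

Sample size formula (one-sample t-test, normal approximation):
n = ((z_{α/2} + z_β) / d)²

z_{α/2} = 1.960 (for α = 0.05, two-sided)
z_β = 0.613 (for power = 0.73)
d = 0.36

n = ((1.960 + 0.613) / 0.36)²
n = (7.147)²
n ≈ 51.08
Round up to the next whole number: n = 52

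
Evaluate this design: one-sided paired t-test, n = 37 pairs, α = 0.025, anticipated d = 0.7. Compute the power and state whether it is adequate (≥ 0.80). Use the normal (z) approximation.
Power ≈ 0.99; the study is adequately powered (power ≥ 0.80)

Power calculation (paired t-test, normal approximation):
z_β = d · √n - z_α
z_β = 0.7 · √37 - 1.960
z_β = 0.7 · 6.083 - 1.960
z_β = 2.298

Power = Φ(z_β) = Φ(2.298) ≈ 0.989

Effect size d = 0.7 is medium by Cohen's convention (0.2/0.5/0.8).

Threshold: power ≥ 0.80 is conventionally adequate.
Power ≈ 0.99 → the study is adequately powered (power ≥ 0.80).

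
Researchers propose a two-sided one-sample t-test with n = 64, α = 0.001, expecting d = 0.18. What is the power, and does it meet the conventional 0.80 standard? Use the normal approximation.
Power ≈ 0.03; the study is underpowered (power < 0.80)

Power calculation (one-sample t-test, normal approximation):
z_β = d · √n - z_{α/2}
z_β = 0.18 · √64 - 3.291
z_β = 0.18 · 8.000 - 3.291
z_β = -1.851

Power = Φ(z_β) = Φ(-1.851) ≈ 0.032

Effect size d = 0.18 is very small by Cohen's convention (0.2/0.5/0.8).

Threshold: power ≥ 0.80 is conventionally adequate.
Power ≈ 0.03 → the study is underpowered (power < 0.80).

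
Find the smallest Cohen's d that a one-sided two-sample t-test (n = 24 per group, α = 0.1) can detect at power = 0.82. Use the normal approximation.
d ≈ 0.63

Minimum detectable effect (two-sample t-test, normal approximation):
d = (z_α + z_β) / √(n/2)
d = (1.282 + 0.915) / √(24/2)
d = 2.197 / 3.464
d ≈ 0.63

By Cohen's convention (0.2 small / 0.5 medium / 0.8 large): medium effect.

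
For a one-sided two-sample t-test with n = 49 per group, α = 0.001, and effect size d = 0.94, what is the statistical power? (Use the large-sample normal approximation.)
Power ≈ 0.94

Power calculation (two-sample t-test, normal approximation):
z_β = d · √(n/2) - z_α
z_β = 0.94 · √(49/2) - 3.090
z_β = 0.94 · 4.950 - 3.090
z_β = 1.563

Power = Φ(z_β) = Φ(1.563) ≈ 0.941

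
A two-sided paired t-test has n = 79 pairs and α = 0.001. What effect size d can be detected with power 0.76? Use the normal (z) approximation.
d ≈ 0.45

Minimum detectable effect (paired t-test, normal approximation):
d = (z_{α/2} + z_β) / √n
d = (3.291 + 0.706) / √79
d = 3.997 / 8.888
d ≈ 0.45

By Cohen's convention (0.2 small / 0.5 medium / 0.8 large): small effect.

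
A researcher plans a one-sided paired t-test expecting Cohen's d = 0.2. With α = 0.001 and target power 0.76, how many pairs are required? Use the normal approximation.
n = 361 pairs

Sample size formula (paired t-test, normal approximation):
n = ((z_α + z_β) / d)²

z_α = 3.090 (for α = 0.001, one-sided)
z_β = 0.706 (for power = 0.76)
d = 0.2

n = ((3.090 + 0.706) / 0.2)²
n = (18.980)²
n ≈ 360.24
Round up to the next whole number: n = 361 pairs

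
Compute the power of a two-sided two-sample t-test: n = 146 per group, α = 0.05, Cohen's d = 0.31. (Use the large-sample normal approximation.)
Power ≈ 0.75

Power calculation (two-sample t-test, normal approximation):
z_β = d · √(n/2) - z_{α/2}
z_β = 0.31 · √(146/2) - 1.960
z_β = 0.31 · 8.544 - 1.960
z_β = 0.689

Power = Φ(z_β) = Φ(0.689) ≈ 0.754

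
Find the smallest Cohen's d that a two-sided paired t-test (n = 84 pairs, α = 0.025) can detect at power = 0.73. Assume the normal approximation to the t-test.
d ≈ 0.31

Minimum detectable effect (paired t-test, normal approximation):
d = (z_{α/2} + z_β) / √n
d = (2.241 + 0.613) / √84
d = 2.854 / 9.165
d ≈ 0.31

By Cohen's convention (0.2 small / 0.5 medium / 0.8 large): small effect.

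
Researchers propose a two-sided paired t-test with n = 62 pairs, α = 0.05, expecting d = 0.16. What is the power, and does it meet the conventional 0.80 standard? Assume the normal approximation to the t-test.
Power ≈ 0.24; the study is underpowered (power < 0.80)

Power calculation (paired t-test, normal approximation):
z_β = d · √n - z_{α/2}
z_β = 0.16 · √62 - 1.960
z_β = 0.16 · 7.874 - 1.960
z_β = -0.700

Power = Φ(z_β) = Φ(-0.700) ≈ 0.242

Effect size d = 0.16 is very small by Cohen's convention (0.2/0.5/0.8).

Threshold: power ≥ 0.80 is conventionally adequate.
Power ≈ 0.24 → the study is underpowered (power < 0.80).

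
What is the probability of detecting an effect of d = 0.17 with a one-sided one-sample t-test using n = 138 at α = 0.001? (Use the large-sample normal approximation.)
Power ≈ 0.14

Power calculation (one-sample t-test, normal approximation):
z_β = d · √n - z_α
z_β = 0.17 · √138 - 3.090
z_β = 0.17 · 11.747 - 3.090
z_β = -1.093

Power = Φ(z_β) = Φ(-1.093) ≈ 0.137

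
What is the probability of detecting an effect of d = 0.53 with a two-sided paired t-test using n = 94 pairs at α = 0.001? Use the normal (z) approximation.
Power ≈ 0.97

Power calculation (paired t-test, normal approximation):
z_β = d · √n - z_{α/2}
z_β = 0.53 · √94 - 3.291
z_β = 0.53 · 9.695 - 3.291
z_β = 1.848

Power = Φ(z_β) = Φ(1.848) ≈ 0.968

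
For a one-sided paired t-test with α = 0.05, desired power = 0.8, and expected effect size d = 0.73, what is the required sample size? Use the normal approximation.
n = 12 pairs

Sample size formula (paired t-test, normal approximation):
n = ((z_α + z_β) / d)²

z_α = 1.645 (for α = 0.05, one-sided)
z_β = 0.842 (for power = 0.8)
d = 0.73

n = ((1.645 + 0.842) / 0.73)²
n = (3.407)²
n ≈ 11.61
Round up to the next whole number: n = 12 pairs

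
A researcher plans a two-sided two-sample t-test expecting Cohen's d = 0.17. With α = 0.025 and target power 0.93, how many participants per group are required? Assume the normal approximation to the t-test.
n = 957 per group

Sample size formula (two-sample t-test, normal approximation):
n = 2 · ((z_{α/2} + z_β) / d)²

z_{α/2} = 2.241 (for α = 0.025, two-sided)
z_β = 1.476 (for power = 0.93)
d = 0.17

n = 2 · ((2.241 + 1.476) / 0.17)²
n = 2 · (21.865)²
n ≈ 956.16
Round up to the next whole number: n = 957 per group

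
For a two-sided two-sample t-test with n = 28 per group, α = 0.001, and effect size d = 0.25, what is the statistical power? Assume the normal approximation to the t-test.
Power ≈ 0.01

Power calculation (two-sample t-test, normal approximation):
z_β = d · √(n/2) - z_{α/2}
z_β = 0.25 · √(28/2) - 3.291
z_β = 0.25 · 3.742 - 3.291
z_β = -2.355

Power = Φ(z_β) = Φ(-2.355) ≈ 0.009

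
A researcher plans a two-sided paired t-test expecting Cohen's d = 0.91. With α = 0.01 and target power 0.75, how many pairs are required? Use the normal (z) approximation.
n = 13 pairs

Sample size formula (paired t-test, normal approximation):
n = ((z_{α/2} + z_β) / d)²

z_{α/2} = 2.576 (for α = 0.01, two-sided)
z_β = 0.674 (for power = 0.75)
d = 0.91

n = ((2.576 + 0.674) / 0.91)²
n = (3.571)²
n ≈ 12.75
Round up to the next whole number: n = 13 pairs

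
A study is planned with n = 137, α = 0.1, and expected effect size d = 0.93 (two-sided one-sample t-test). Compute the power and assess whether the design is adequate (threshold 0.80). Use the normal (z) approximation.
Power ≈ 1.00; the study is adequately powered (power ≥ 0.80)

Power calculation (one-sample t-test, normal approximation):
z_β = d · √n - z_{α/2}
z_β = 0.93 · √137 - 1.645
z_β = 0.93 · 11.705 - 1.645
z_β = 9.241

Power = Φ(z_β) = Φ(9.241) ≈ 1.000

Effect size d = 0.93 is large by Cohen's convention (0.2/0.5/0.8).

Threshold: power ≥ 0.80 is conventionally adequate.
Power ≈ 1.00 → the study is adequately powered (power ≥ 0.80).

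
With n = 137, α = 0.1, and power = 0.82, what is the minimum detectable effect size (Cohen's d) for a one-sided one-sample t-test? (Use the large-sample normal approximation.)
d ≈ 0.19

Minimum detectable effect (one-sample t-test, normal approximation):
d = (z_α + z_β) / √n
d = (1.282 + 0.915) / √137
d = 2.197 / 11.705
d ≈ 0.19

By Cohen's convention (0.2 small / 0.5 medium / 0.8 large): very small effect.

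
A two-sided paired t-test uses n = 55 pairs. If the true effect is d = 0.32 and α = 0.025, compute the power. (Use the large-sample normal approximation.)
Power ≈ 0.55

Power calculation (paired t-test, normal approximation):
z_β = d · √n - z_{α/2}
z_β = 0.32 · √55 - 2.241
z_β = 0.32 · 7.416 - 2.241
z_β = 0.132

Power = Φ(z_β) = Φ(0.132) ≈ 0.552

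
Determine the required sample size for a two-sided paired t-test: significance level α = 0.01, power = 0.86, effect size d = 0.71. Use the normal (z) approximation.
n = 27 pairs

Sample size formula (paired t-test, normal approximation):
n = ((z_{α/2} + z_β) / d)²

z_{α/2} = 2.576 (for α = 0.01, two-sided)
z_β = 1.080 (for power = 0.86)
d = 0.71

n = ((2.576 + 1.080) / 0.71)²
n = (5.149)²
n ≈ 26.51
Round up to the next whole number: n = 27 pairs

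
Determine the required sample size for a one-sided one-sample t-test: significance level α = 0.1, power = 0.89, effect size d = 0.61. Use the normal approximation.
n = 17

Sample size formula (one-sample t-test, normal approximation):
n = ((z_α + z_β) / d)²

z_α = 1.282 (for α = 0.1, one-sided)
z_β = 1.227 (for power = 0.89)
d = 0.61

n = ((1.282 + 1.227) / 0.61)²
n = (4.113)²
n ≈ 16.92
Round up to the next whole number: n = 17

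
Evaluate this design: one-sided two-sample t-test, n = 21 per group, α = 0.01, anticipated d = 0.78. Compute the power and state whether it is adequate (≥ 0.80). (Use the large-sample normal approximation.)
Power ≈ 0.58; the study is underpowered (power < 0.80)

Power calculation (two-sample t-test, normal approximation):
z_β = d · √(n/2) - z_α
z_β = 0.78 · √(21/2) - 2.326
z_β = 0.78 · 3.240 - 2.326
z_β = 0.201

Power = Φ(z_β) = Φ(0.201) ≈ 0.580

Effect size d = 0.78 is medium by Cohen's convention (0.2/0.5/0.8).

Threshold: power ≥ 0.80 is conventionally adequate.
Power ≈ 0.58 → the study is underpowered (power < 0.80).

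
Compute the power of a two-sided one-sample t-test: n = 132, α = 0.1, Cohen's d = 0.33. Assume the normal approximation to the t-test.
Power ≈ 0.98

Power calculation (one-sample t-test, normal approximation):
z_β = d · √n - z_{α/2}
z_β = 0.33 · √132 - 1.645
z_β = 0.33 · 11.489 - 1.645
z_β = 2.147

Power = Φ(z_β) = Φ(2.147) ≈ 0.984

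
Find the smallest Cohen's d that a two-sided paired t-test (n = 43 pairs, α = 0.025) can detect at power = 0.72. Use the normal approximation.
d ≈ 0.43

Minimum detectable effect (paired t-test, normal approximation):
d = (z_{α/2} + z_β) / √n
d = (2.241 + 0.583) / √43
d = 2.824 / 6.557
d ≈ 0.43

By Cohen's convention (0.2 small / 0.5 medium / 0.8 large): small effect.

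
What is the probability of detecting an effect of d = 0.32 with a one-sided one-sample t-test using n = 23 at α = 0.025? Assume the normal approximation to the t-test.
Power ≈ 0.34

Power calculation (one-sample t-test, normal approximation):
z_β = d · √n - z_α
z_β = 0.32 · √23 - 1.960
z_β = 0.32 · 4.796 - 1.960
z_β = -0.425

Power = Φ(z_β) = Φ(-0.425) ≈ 0.335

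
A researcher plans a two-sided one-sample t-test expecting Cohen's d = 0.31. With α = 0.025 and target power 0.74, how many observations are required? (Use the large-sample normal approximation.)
n = 87

Sample size formula (one-sample t-test, normal approximation):
n = ((z_{α/2} + z_β) / d)²

z_{α/2} = 2.241 (for α = 0.025, two-sided)
z_β = 0.643 (for power = 0.74)
d = 0.31

n = ((2.241 + 0.643) / 0.31)²
n = (9.303)²
n ≈ 86.55
Round up to the next whole number: n = 87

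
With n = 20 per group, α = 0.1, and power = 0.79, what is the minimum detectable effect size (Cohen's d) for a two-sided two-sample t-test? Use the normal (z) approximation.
d ≈ 0.78

Minimum detectable effect (two-sample t-test, normal approximation):
d = (z_{α/2} + z_β) / √(n/2)
d = (1.645 + 0.806) / √(20/2)
d = 2.451 / 3.162
d ≈ 0.78

By Cohen's convention (0.2 small / 0.5 medium / 0.8 large): medium effect.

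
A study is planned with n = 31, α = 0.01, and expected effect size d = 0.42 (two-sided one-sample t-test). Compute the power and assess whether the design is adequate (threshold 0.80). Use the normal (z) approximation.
Power ≈ 0.41; the study is underpowered (power < 0.80)

Power calculation (one-sample t-test, normal approximation):
z_β = d · √n - z_{α/2}
z_β = 0.42 · √31 - 2.576
z_β = 0.42 · 5.568 - 2.576
z_β = -0.237

Power = Φ(z_β) = Φ(-0.237) ≈ 0.406

Effect size d = 0.42 is small by Cohen's convention (0.2/0.5/0.8).

Threshold: power ≥ 0.80 is conventionally adequate.
Power ≈ 0.41 → the study is underpowered (power < 0.80).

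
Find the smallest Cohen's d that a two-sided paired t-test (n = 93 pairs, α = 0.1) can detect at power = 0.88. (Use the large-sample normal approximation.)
d ≈ 0.29

Minimum detectable effect (paired t-test, normal approximation):
d = (z_{α/2} + z_β) / √n
d = (1.645 + 1.175) / √93
d = 2.820 / 9.644
d ≈ 0.29

By Cohen's convention (0.2 small / 0.5 medium / 0.8 large): small effect.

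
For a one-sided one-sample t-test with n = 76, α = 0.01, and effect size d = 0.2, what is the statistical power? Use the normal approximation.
Power ≈ 0.28

Power calculation (one-sample t-test, normal approximation):
z_β = d · √n - z_α
z_β = 0.2 · √76 - 2.326
z_β = 0.2 · 8.718 - 2.326
z_β = -0.583

Power = Φ(z_β) = Φ(-0.583) ≈ 0.280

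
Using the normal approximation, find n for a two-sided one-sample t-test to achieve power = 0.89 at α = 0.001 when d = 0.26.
n = 302

Sample size formula (one-sample t-test, normal approximation):
n = ((z_{α/2} + z_β) / d)²

z_{α/2} = 3.291 (for α = 0.001, two-sided)
z_β = 1.227 (for power = 0.89)
d = 0.26

n = ((3.291 + 1.227) / 0.26)²
n = (17.377)²
n ≈ 301.96
Round up to the next whole number: n = 302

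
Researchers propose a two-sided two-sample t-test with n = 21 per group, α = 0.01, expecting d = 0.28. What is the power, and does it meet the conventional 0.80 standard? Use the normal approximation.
Power ≈ 0.05; the study is underpowered (power < 0.80)

Power calculation (two-sample t-test, normal approximation):
z_β = d · √(n/2) - z_{α/2}
z_β = 0.28 · √(21/2) - 2.576
z_β = 0.28 · 3.240 - 2.576
z_β = -1.669

Power = Φ(z_β) = Φ(-1.669) ≈ 0.048

Effect size d = 0.28 is small by Cohen's convention (0.2/0.5/0.8).

Threshold: power ≥ 0.80 is conventionally adequate.
Power ≈ 0.05 → the study is underpowered (power < 0.80).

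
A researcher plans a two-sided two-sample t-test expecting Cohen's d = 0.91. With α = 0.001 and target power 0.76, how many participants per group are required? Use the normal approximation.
n = 39 per group

Sample size formula (two-sample t-test, normal approximation):
n = 2 · ((z_{α/2} + z_β) / d)²

z_{α/2} = 3.291 (for α = 0.001, two-sided)
z_β = 0.706 (for power = 0.76)
d = 0.91

n = 2 · ((3.291 + 0.706) / 0.91)²
n = 2 · (4.392)²
n ≈ 38.58
Round up to the next whole number: n = 39 per group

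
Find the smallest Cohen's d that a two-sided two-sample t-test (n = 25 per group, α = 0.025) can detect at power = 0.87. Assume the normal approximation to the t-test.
d ≈ 0.95

Minimum detectable effect (two-sample t-test, normal approximation):
d = (z_{α/2} + z_β) / √(n/2)
d = (2.241 + 1.126) / √(25/2)
d = 3.368 / 3.536
d ≈ 0.95

By Cohen's convention (0.2 small / 0.5 medium / 0.8 large): large effect.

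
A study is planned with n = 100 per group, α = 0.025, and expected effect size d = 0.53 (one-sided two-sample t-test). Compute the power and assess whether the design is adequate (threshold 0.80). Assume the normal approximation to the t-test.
Power ≈ 0.96; the study is adequately powered (power ≥ 0.80)

Power calculation (two-sample t-test, normal approximation):
z_β = d · √(n/2) - z_α
z_β = 0.53 · √(100/2) - 1.960
z_β = 0.53 · 7.071 - 1.960
z_β = 1.788

Power = Φ(z_β) = Φ(1.788) ≈ 0.963

Effect size d = 0.53 is medium by Cohen's convention (0.2/0.5/0.8).

Threshold: power ≥ 0.80 is conventionally adequate.
Power ≈ 0.96 → the study is adequately powered (power ≥ 0.80).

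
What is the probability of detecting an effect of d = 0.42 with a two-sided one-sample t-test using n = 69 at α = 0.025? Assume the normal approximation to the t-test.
Power ≈ 0.89

Power calculation (one-sample t-test, normal approximation):
z_β = d · √n - z_{α/2}
z_β = 0.42 · √69 - 2.241
z_β = 0.42 · 8.307 - 2.241
z_β = 1.247

Power = Φ(z_β) = Φ(1.247) ≈ 0.894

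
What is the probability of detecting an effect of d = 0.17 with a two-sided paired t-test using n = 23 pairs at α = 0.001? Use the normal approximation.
Power ≈ 0.01

Power calculation (paired t-test, normal approximation):
z_β = d · √n - z_{α/2}
z_β = 0.17 · √23 - 3.291
z_β = 0.17 · 4.796 - 3.291
z_β = -2.475

Power = Φ(z_β) = Φ(-2.475) ≈ 0.007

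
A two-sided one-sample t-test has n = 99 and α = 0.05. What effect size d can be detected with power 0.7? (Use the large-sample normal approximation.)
d ≈ 0.25

Minimum detectable effect (one-sample t-test, normal approximation):
d = (z_{α/2} + z_β) / √n
d = (1.960 + 0.524) / √99
d = 2.484 / 9.950
d ≈ 0.25

By Cohen's convention (0.2 small / 0.5 medium / 0.8 large): small effect.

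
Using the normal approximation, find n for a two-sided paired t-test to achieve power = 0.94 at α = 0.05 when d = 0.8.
n = 20 pairs

Sample size formula (paired t-test, normal approximation):
n = ((z_{α/2} + z_β) / d)²

z_{α/2} = 1.960 (for α = 0.05, two-sided)
z_β = 1.555 (for power = 0.94)
d = 0.8

n = ((1.960 + 1.555) / 0.8)²
n = (4.394)²
n ≈ 19.31
Round up to the next whole number: n = 20 pairs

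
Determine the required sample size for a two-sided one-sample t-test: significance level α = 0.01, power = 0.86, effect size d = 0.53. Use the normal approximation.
n = 48

Sample size formula (one-sample t-test, normal approximation):
n = ((z_{α/2} + z_β) / d)²

z_{α/2} = 2.576 (for α = 0.01, two-sided)
z_β = 1.080 (for power = 0.86)
d = 0.53

n = ((2.576 + 1.080) / 0.53)²
n = (6.898)²
n ≈ 47.58
Round up to the next whole number: n = 48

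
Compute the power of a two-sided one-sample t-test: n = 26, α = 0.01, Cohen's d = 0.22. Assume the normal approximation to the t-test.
Power ≈ 0.07

Power calculation (one-sample t-test, normal approximation):
z_β = d · √n - z_{α/2}
z_β = 0.22 · √26 - 2.576
z_β = 0.22 · 5.099 - 2.576
z_β = -1.454

Power = Φ(z_β) = Φ(-1.454) ≈ 0.073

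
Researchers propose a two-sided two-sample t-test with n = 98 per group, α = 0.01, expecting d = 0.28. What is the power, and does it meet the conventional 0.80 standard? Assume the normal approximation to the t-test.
Power ≈ 0.27; the study is underpowered (power < 0.80)

Power calculation (two-sample t-test, normal approximation):
z_β = d · √(n/2) - z_{α/2}
z_β = 0.28 · √(98/2) - 2.576
z_β = 0.28 · 7.000 - 2.576
z_β = -0.616

Power = Φ(z_β) = Φ(-0.616) ≈ 0.269

Effect size d = 0.28 is small by Cohen's convention (0.2/0.5/0.8).

Threshold: power ≥ 0.80 is conventionally adequate.
Power ≈ 0.27 → the study is underpowered (power < 0.80).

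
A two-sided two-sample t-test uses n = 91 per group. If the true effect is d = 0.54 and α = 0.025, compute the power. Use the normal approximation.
Power ≈ 0.92

Power calculation (two-sample t-test, normal approximation):
z_β = d · √(n/2) - z_{α/2}
z_β = 0.54 · √(91/2) - 2.241
z_β = 0.54 · 6.745 - 2.241
z_β = 1.401

Power = Φ(z_β) = Φ(1.401) ≈ 0.919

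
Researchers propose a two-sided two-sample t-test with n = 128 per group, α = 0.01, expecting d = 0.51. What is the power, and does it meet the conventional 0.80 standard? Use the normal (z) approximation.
Power ≈ 0.93; the study is adequately powered (power ≥ 0.80)

Power calculation (two-sample t-test, normal approximation):
z_β = d · √(n/2) - z_{α/2}
z_β = 0.51 · √(128/2) - 2.576
z_β = 0.51 · 8.000 - 2.576
z_β = 1.504

Power = Φ(z_β) = Φ(1.504) ≈ 0.934

Effect size d = 0.51 is medium by Cohen's convention (0.2/0.5/0.8).

Threshold: power ≥ 0.80 is conventionally adequate.
Power ≈ 0.93 → the study is adequately powered (power ≥ 0.80).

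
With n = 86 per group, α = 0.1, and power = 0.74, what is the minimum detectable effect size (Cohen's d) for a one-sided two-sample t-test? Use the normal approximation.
d ≈ 0.29

Minimum detectable effect (two-sample t-test, normal approximation):
d = (z_α + z_β) / √(n/2)
d = (1.282 + 0.643) / √(86/2)
d = 1.925 / 6.557
d ≈ 0.29

By Cohen's convention (0.2 small / 0.5 medium / 0.8 large): small effect.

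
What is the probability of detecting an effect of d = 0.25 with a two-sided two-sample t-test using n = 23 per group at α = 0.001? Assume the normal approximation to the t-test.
Power ≈ 0.01

Power calculation (two-sample t-test, normal approximation):
z_β = d · √(n/2) - z_{α/2}
z_β = 0.25 · √(23/2) - 3.291
z_β = 0.25 · 3.391 - 3.291
z_β = -2.443

Power = Φ(z_β) = Φ(-2.443) ≈ 0.007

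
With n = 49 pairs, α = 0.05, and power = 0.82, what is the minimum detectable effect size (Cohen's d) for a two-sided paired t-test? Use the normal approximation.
d ≈ 0.41

Minimum detectable effect (paired t-test, normal approximation):
d = (z_{α/2} + z_β) / √n
d = (1.960 + 0.915) / √49
d = 2.875 / 7.000
d ≈ 0.41

By Cohen's convention (0.2 small / 0.5 medium / 0.8 large): small effect.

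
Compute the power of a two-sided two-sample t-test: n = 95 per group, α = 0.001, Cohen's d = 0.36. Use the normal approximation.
Power ≈ 0.21

Power calculation (two-sample t-test, normal approximation):
z_β = d · √(n/2) - z_{α/2}
z_β = 0.36 · √(95/2) - 3.291
z_β = 0.36 · 6.892 - 3.291
z_β = -0.809

Power = Φ(z_β) = Φ(-0.809) ≈ 0.209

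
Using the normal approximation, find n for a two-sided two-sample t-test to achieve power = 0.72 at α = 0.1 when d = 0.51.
n = 39 per group

Sample size formula (two-sample t-test, normal approximation):
n = 2 · ((z_{α/2} + z_β) / d)²

z_{α/2} = 1.645 (for α = 0.1, two-sided)
z_β = 0.583 (for power = 0.72)
d = 0.51

n = 2 · ((1.645 + 0.583) / 0.51)²
n = 2 · (4.369)²
n ≈ 38.18
Round up to the next whole number: n = 39 per group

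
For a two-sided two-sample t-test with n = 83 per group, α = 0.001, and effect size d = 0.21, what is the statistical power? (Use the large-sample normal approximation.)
Power ≈ 0.03

Power calculation (two-sample t-test, normal approximation):
z_β = d · √(n/2) - z_{α/2}
z_β = 0.21 · √(83/2) - 3.291
z_β = 0.21 · 6.442 - 3.291
z_β = -1.938

Power = Φ(z_β) = Φ(-1.938) ≈ 0.026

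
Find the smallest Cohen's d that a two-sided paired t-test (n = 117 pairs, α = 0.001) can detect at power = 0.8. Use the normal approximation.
d ≈ 0.38

Minimum detectable effect (paired t-test, normal approximation):
d = (z_{α/2} + z_β) / √n
d = (3.291 + 0.842) / √117
d = 4.132 / 10.817
d ≈ 0.38

By Cohen's convention (0.2 small / 0.5 medium / 0.8 large): small effect.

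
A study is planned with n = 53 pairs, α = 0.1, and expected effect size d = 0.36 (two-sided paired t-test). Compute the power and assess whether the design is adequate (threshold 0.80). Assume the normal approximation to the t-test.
Power ≈ 0.84; the study is adequately powered (power ≥ 0.80)

Power calculation (paired t-test, normal approximation):
z_β = d · √n - z_{α/2}
z_β = 0.36 · √53 - 1.645
z_β = 0.36 · 7.280 - 1.645
z_β = 0.976

Power = Φ(z_β) = Φ(0.976) ≈ 0.835

Effect size d = 0.36 is small by Cohen's convention (0.2/0.5/0.8).

Threshold: power ≥ 0.80 is conventionally adequate.
Power ≈ 0.84 → the study is adequately powered (power ≥ 0.80).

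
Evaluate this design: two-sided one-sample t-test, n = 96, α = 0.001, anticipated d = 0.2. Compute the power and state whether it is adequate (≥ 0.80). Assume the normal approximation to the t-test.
Power ≈ 0.09; the study is underpowered (power < 0.80)

Power calculation (one-sample t-test, normal approximation):
z_β = d · √n - z_{α/2}
z_β = 0.2 · √96 - 3.291
z_β = 0.2 · 9.798 - 3.291
z_β = -1.331

Power = Φ(z_β) = Φ(-1.331) ≈ 0.092

Effect size d = 0.2 is small by Cohen's convention (0.2/0.5/0.8).

Threshold: power ≥ 0.80 is conventionally adequate.
Power ≈ 0.09 → the study is underpowered (power < 0.80).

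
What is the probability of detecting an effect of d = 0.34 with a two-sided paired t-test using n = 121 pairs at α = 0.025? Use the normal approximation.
Power ≈ 0.93

Power calculation (paired t-test, normal approximation):
z_β = d · √n - z_{α/2}
z_β = 0.34 · √121 - 2.241
z_β = 0.34 · 11.000 - 2.241
z_β = 1.499

Power = Φ(z_β) = Φ(1.499) ≈ 0.933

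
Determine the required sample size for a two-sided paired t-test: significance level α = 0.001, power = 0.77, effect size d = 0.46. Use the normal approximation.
n = 77 pairs

Sample size formula (paired t-test, normal approximation):
n = ((z_{α/2} + z_β) / d)²

z_{α/2} = 3.291 (for α = 0.001, two-sided)
z_β = 0.739 (for power = 0.77)
d = 0.46

n = ((3.291 + 0.739) / 0.46)²
n = (8.761)²
n ≈ 76.76
Round up to the next whole number: n = 77 pairs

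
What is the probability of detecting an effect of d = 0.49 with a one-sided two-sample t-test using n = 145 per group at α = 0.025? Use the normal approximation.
Power ≈ 0.99

Power calculation (two-sample t-test, normal approximation):
z_β = d · √(n/2) - z_α
z_β = 0.49 · √(145/2) - 1.960
z_β = 0.49 · 8.515 - 1.960
z_β = 2.212

Power = Φ(z_β) = Φ(2.212) ≈ 0.987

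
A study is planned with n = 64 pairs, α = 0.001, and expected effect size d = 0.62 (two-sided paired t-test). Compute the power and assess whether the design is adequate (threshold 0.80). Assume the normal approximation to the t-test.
Power ≈ 0.95; the study is adequately powered (power ≥ 0.80)

Power calculation (paired t-test, normal approximation):
z_β = d · √n - z_{α/2}
z_β = 0.62 · √64 - 3.291
z_β = 0.62 · 8.000 - 3.291
z_β = 1.669

Power = Φ(z_β) = Φ(1.669) ≈ 0.952

Effect size d = 0.62 is medium by Cohen's convention (0.2/0.5/0.8).

Threshold: power ≥ 0.80 is conventionally adequate.
Power ≈ 0.95 → the study is adequately powered (power ≥ 0.80).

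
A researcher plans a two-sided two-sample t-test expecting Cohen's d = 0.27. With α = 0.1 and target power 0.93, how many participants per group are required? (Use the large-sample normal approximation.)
n = 268 per group

Sample size formula (two-sample t-test, normal approximation):
n = 2 · ((z_{α/2} + z_β) / d)²

z_{α/2} = 1.645 (for α = 0.1, two-sided)
z_β = 1.476 (for power = 0.93)
d = 0.27

n = 2 · ((1.645 + 1.476) / 0.27)²
n = 2 · (11.559)²
n ≈ 267.22
Round up to the next whole number: n = 268 per group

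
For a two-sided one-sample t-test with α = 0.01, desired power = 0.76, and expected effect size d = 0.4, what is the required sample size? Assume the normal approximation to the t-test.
n = 68

Sample size formula (one-sample t-test, normal approximation):
n = ((z_{α/2} + z_β) / d)²

z_{α/2} = 2.576 (for α = 0.01, two-sided)
z_β = 0.706 (for power = 0.76)
d = 0.4

n = ((2.576 + 0.706) / 0.4)²
n = (8.205)²
n ≈ 67.32
Round up to the next whole number: n = 68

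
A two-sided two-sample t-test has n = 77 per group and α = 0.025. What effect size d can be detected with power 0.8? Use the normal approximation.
d ≈ 0.50

Minimum detectable effect (two-sample t-test, normal approximation):
d = (z_{α/2} + z_β) / √(n/2)
d = (2.241 + 0.842) / √(77/2)
d = 3.083 / 6.205
d ≈ 0.50

By Cohen's convention (0.2 small / 0.5 medium / 0.8 large): medium effect.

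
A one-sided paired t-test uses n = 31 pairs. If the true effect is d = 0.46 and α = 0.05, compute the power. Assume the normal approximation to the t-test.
Power ≈ 0.82

Power calculation (paired t-test, normal approximation):
z_β = d · √n - z_α
z_β = 0.46 · √31 - 1.645
z_β = 0.46 · 5.568 - 1.645
z_β = 0.916

Power = Φ(z_β) = Φ(0.916) ≈ 0.820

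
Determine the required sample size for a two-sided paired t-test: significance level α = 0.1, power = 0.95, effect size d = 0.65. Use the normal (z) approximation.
n = 26 pairs

Sample size formula (paired t-test, normal approximation):
n = ((z_{α/2} + z_β) / d)²

z_{α/2} = 1.645 (for α = 0.1, two-sided)
z_β = 1.645 (for power = 0.95)
d = 0.65

n = ((1.645 + 1.645) / 0.65)²
n = (5.062)²
n ≈ 25.62
Round up to the next whole number: n = 26 pairs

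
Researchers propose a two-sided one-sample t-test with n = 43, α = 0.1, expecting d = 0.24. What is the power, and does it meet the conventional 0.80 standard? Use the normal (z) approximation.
Power ≈ 0.47; the study is underpowered (power < 0.80)

Power calculation (one-sample t-test, normal approximation):
z_β = d · √n - z_{α/2}
z_β = 0.24 · √43 - 1.645
z_β = 0.24 · 6.557 - 1.645
z_β = -0.071

Power = Φ(z_β) = Φ(-0.071) ≈ 0.472

Effect size d = 0.24 is small by Cohen's convention (0.2/0.5/0.8).

Threshold: power ≥ 0.80 is conventionally adequate.
Power ≈ 0.47 → the study is underpowered (power < 0.80).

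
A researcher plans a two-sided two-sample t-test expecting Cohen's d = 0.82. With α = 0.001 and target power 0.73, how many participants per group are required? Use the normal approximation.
n = 46 per group

Sample size formula (two-sample t-test, normal approximation):
n = 2 · ((z_{α/2} + z_β) / d)²

z_{α/2} = 3.291 (for α = 0.001, two-sided)
z_β = 0.613 (for power = 0.73)
d = 0.82

n = 2 · ((3.291 + 0.613) / 0.82)²
n = 2 · (4.761)²
n ≈ 45.33
Round up to the next whole number: n = 46 per group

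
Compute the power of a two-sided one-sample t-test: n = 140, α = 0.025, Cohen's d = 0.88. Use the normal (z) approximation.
Power ≈ 1.00

Power calculation (one-sample t-test, normal approximation):
z_β = d · √n - z_{α/2}
z_β = 0.88 · √140 - 2.241
z_β = 0.88 · 11.832 - 2.241
z_β = 8.171

Power = Φ(z_β) = Φ(8.171) ≈ 1.000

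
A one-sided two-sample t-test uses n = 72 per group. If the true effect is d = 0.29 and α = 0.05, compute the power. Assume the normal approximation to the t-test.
Power ≈ 0.54

Power calculation (two-sample t-test, normal approximation):
z_β = d · √(n/2) - z_α
z_β = 0.29 · √(72/2) - 1.645
z_β = 0.29 · 6.000 - 1.645
z_β = 0.095

Power = Φ(z_β) = Φ(0.095) ≈ 0.538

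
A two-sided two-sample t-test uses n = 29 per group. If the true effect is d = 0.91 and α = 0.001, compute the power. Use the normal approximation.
Power ≈ 0.57

Power calculation (two-sample t-test, normal approximation):
z_β = d · √(n/2) - z_{α/2}
z_β = 0.91 · √(29/2) - 3.291
z_β = 0.91 · 3.808 - 3.291
z_β = 0.175

Power = Φ(z_β) = Φ(0.175) ≈ 0.569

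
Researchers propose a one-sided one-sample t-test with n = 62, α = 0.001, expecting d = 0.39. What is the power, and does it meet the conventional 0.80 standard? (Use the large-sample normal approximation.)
Power ≈ 0.49; the study is underpowered (power < 0.80)

Power calculation (one-sample t-test, normal approximation):
z_β = d · √n - z_α
z_β = 0.39 · √62 - 3.090
z_β = 0.39 · 7.874 - 3.090
z_β = -0.019

Power = Φ(z_β) = Φ(-0.019) ≈ 0.492

Effect size d = 0.39 is small by Cohen's convention (0.2/0.5/0.8).

Threshold: power ≥ 0.80 is conventionally adequate.
Power ≈ 0.49 → the study is underpowered (power < 0.80).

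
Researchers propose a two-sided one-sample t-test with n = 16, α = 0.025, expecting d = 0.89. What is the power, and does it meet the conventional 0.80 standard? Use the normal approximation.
Power ≈ 0.91; the study is adequately powered (power ≥ 0.80)

Power calculation (one-sample t-test, normal approximation):
z_β = d · √n - z_{α/2}
z_β = 0.89 · √16 - 2.241
z_β = 0.89 · 4.000 - 2.241
z_β = 1.319

Power = Φ(z_β) = Φ(1.319) ≈ 0.906

Effect size d = 0.89 is large by Cohen's convention (0.2/0.5/0.8).

Threshold: power ≥ 0.80 is conventionally adequate.
Power ≈ 0.91 → the study is adequately powered (power ≥ 0.80).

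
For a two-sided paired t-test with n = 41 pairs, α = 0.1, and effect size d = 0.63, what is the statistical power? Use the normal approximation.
Power ≈ 0.99

Power calculation (paired t-test, normal approximation):
z_β = d · √n - z_{α/2}
z_β = 0.63 · √41 - 1.645
z_β = 0.63 · 6.403 - 1.645
z_β = 2.389

Power = Φ(z_β) = Φ(2.389) ≈ 0.992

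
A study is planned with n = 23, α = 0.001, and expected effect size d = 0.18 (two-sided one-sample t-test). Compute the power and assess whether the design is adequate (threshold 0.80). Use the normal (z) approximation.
Power ≈ 0.01; the study is underpowered (power < 0.80)

Power calculation (one-sample t-test, normal approximation):
z_β = d · √n - z_{α/2}
z_β = 0.18 · √23 - 3.291
z_β = 0.18 · 4.796 - 3.291
z_β = -2.427

Power = Φ(z_β) = Φ(-2.427) ≈ 0.008

Effect size d = 0.18 is very small by Cohen's convention (0.2/0.5/0.8).

Threshold: power ≥ 0.80 is conventionally adequate.
Power ≈ 0.01 → the study is underpowered (power < 0.80).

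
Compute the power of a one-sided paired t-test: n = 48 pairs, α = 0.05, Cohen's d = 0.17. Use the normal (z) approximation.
Power ≈ 0.32

Power calculation (paired t-test, normal approximation):
z_β = d · √n - z_α
z_β = 0.17 · √48 - 1.645
z_β = 0.17 · 6.928 - 1.645
z_β = -0.467

Power = Φ(z_β) = Φ(-0.467) ≈ 0.320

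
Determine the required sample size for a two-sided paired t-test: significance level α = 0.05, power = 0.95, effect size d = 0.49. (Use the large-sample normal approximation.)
n = 55 pairs

Sample size formula (paired t-test, normal approximation):
n = ((z_{α/2} + z_β) / d)²

z_{α/2} = 1.960 (for α = 0.05, two-sided)
z_β = 1.645 (for power = 0.95)
d = 0.49

n = ((1.960 + 1.645) / 0.49)²
n = (7.357)²
n ≈ 54.13
Round up to the next whole number: n = 55 pairs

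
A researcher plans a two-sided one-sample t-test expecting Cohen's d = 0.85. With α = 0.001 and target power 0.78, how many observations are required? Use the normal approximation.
n = 23

Sample size formula (one-sample t-test, normal approximation):
n = ((z_{α/2} + z_β) / d)²

z_{α/2} = 3.291 (for α = 0.001, two-sided)
z_β = 0.772 (for power = 0.78)
d = 0.85

n = ((3.291 + 0.772) / 0.85)²
n = (4.780)²
n ≈ 22.85
Round up to the next whole number: n = 23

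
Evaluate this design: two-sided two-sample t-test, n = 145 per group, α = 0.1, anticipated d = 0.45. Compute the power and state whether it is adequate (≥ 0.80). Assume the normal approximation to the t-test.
Power ≈ 0.99; the study is adequately powered (power ≥ 0.80)

Power calculation (two-sample t-test, normal approximation):
z_β = d · √(n/2) - z_{α/2}
z_β = 0.45 · √(145/2) - 1.645
z_β = 0.45 · 8.515 - 1.645
z_β = 2.187

Power = Φ(z_β) = Φ(2.187) ≈ 0.986

Effect size d = 0.45 is small by Cohen's convention (0.2/0.5/0.8).

Threshold: power ≥ 0.80 is conventionally adequate.
Power ≈ 0.99 → the study is adequately powered (power ≥ 0.80).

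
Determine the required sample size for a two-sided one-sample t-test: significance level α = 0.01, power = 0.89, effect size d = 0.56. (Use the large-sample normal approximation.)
n = 47

Sample size formula (one-sample t-test, normal approximation):
n = ((z_{α/2} + z_β) / d)²

z_{α/2} = 2.576 (for α = 0.01, two-sided)
z_β = 1.227 (for power = 0.89)
d = 0.56

n = ((2.576 + 1.227) / 0.56)²
n = (6.791)²
n ≈ 46.12
Round up to the next whole number: n = 47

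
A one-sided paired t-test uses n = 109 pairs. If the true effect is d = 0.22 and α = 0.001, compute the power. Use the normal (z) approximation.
Power ≈ 0.21

Power calculation (paired t-test, normal approximation):
z_β = d · √n - z_α
z_β = 0.22 · √109 - 3.090
z_β = 0.22 · 10.440 - 3.090
z_β = -0.793

Power = Φ(z_β) = Φ(-0.793) ≈ 0.214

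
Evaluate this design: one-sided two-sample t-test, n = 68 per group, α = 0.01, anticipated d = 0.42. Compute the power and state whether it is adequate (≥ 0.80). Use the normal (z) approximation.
Power ≈ 0.55; the study is underpowered (power < 0.80)

Power calculation (two-sample t-test, normal approximation):
z_β = d · √(n/2) - z_α
z_β = 0.42 · √(68/2) - 2.326
z_β = 0.42 · 5.831 - 2.326
z_β = 0.123

Power = Φ(z_β) = Φ(0.123) ≈ 0.549

Effect size d = 0.42 is small by Cohen's convention (0.2/0.5/0.8).

Threshold: power ≥ 0.80 is conventionally adequate.
Power ≈ 0.55 → the study is underpowered (power < 0.80).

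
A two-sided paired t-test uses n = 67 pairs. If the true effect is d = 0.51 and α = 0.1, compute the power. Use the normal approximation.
Power ≈ 0.99

Power calculation (paired t-test, normal approximation):
z_β = d · √n - z_{α/2}
z_β = 0.51 · √67 - 1.645
z_β = 0.51 · 8.185 - 1.645
z_β = 2.530

Power = Φ(z_β) = Φ(2.530) ≈ 0.994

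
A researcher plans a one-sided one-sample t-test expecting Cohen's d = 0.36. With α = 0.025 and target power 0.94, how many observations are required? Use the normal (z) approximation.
n = 96

Sample size formula (one-sample t-test, normal approximation):
n = ((z_α + z_β) / d)²

z_α = 1.960 (for α = 0.025, one-sided)
z_β = 1.555 (for power = 0.94)
d = 0.36

n = ((1.960 + 1.555) / 0.36)²
n = (9.764)²
n ≈ 95.34
Round up to the next whole number: n = 96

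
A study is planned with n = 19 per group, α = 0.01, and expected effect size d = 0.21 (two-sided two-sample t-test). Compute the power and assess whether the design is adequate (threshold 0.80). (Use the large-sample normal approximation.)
Power ≈ 0.03; the study is underpowered (power < 0.80)

Power calculation (two-sample t-test, normal approximation):
z_β = d · √(n/2) - z_{α/2}
z_β = 0.21 · √(19/2) - 2.576
z_β = 0.21 · 3.082 - 2.576
z_β = -1.929

Power = Φ(z_β) = Φ(-1.929) ≈ 0.027

Effect size d = 0.21 is small by Cohen's convention (0.2/0.5/0.8).

Threshold: power ≥ 0.80 is conventionally adequate.
Power ≈ 0.03 → the study is underpowered (power < 0.80).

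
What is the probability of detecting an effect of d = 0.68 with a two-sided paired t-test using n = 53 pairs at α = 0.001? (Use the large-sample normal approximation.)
Power ≈ 0.95

Power calculation (paired t-test, normal approximation):
z_β = d · √n - z_{α/2}
z_β = 0.68 · √53 - 3.291
z_β = 0.68 · 7.280 - 3.291
z_β = 1.660

Power = Φ(z_β) = Φ(1.660) ≈ 0.952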